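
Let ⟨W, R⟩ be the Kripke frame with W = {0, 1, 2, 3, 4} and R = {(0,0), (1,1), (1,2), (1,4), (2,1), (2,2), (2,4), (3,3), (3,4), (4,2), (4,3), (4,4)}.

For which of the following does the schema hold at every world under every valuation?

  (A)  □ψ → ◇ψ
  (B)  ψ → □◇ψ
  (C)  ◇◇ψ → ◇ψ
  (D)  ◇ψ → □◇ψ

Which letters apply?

A

R is not symmetric: 1 R 4 but not 4 R 1.
R is not transitive: 1 R 4 and 4 R 3 but not 1 R 3.
R is not euclidean: 1 R 4 and 1 R 1 but not 4 R 1.
R is serial: every world has an R-successor.
(A) □ψ → ◇ψ is axiom D; it is valid on a frame exactly when R is serial. R is serial, so valid.
(B) ψ → □◇ψ is axiom B, which corresponds to symmetry. R is not symmetric — not valid.
(C) ◇◇ψ → ◇ψ (the dual of axiom 4) characterises the transitive frames. R is not transitive — not valid.
(D) ◇ψ → □◇ψ (axiom 5) characterises the euclidean frames. R is not euclidean — not valid.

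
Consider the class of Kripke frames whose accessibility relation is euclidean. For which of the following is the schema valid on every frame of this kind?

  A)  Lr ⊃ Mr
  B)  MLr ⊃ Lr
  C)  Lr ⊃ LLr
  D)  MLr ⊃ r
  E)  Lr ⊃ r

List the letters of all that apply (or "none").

B

(A) Lr ⊃ Mr is axiom D, which corresponds to seriality. Such an R need not be serial — not valid.
(B) MLr ⊃ Lr is the dual of axiom 5, which corresponds to the euclidean property. Every such R is euclidean — valid.
(C) Lr ⊃ LLr (axiom 4) characterises the transitive frames. Such an R need not be transitive — not valid.
(D) MLr ⊃ r (the dual of axiom B) characterises the symmetric frames. Such an R need not be symmetric — not valid.
(E) Lr ⊃ r (axiom T) characterises the reflexive frames. Such an R need not be reflexive — not valid.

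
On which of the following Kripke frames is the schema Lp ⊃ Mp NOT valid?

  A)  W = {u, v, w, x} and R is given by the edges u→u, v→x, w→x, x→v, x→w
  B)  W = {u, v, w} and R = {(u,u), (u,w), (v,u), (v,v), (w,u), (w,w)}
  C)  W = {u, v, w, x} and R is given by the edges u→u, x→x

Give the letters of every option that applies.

C

The schema Lp ⊃ Mp is axiom D; it is valid on a frame iff R is serial.
(A) R is serial (every world has an R-successor), so the schema is valid here.
(B) R is serial (every world has an R-successor), so the schema is valid here.
(C) R is not serial (v has no R-successor), so the schema fails here.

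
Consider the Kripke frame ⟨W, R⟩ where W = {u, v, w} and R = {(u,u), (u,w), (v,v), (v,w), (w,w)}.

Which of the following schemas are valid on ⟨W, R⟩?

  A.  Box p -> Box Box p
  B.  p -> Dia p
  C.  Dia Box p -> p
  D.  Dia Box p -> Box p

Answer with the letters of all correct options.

R is reflexive: each world relates to itself.
R is not symmetric: u R w but not w R u.
R is transitive: R is closed under composition.
R is not euclidean: u R w and u R u but not w R u.
(A) Box p -> Box Box p is axiom 4, which corresponds to transitivity. R is transitive — valid.
(B) p -> Dia p is the dual of axiom T; it is valid on a frame exactly when R is reflexive. R is reflexive, so valid.
(C) Dia Box p -> p (the dual of axiom B) characterises the symmetric frames. R is not symmetric — not valid.
(D) Dia Box p -> Box p is the dual of axiom 5, which corresponds to the euclidean property. R is not euclidean — not valid.

A, B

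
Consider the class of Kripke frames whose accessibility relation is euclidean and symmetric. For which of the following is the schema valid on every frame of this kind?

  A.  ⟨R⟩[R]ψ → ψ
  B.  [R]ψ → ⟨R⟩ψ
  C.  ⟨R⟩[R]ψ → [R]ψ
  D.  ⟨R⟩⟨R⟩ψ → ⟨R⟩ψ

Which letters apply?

A symmetric euclidean relation is transitive (uRv and vRw give vRu by symmetry, then uRw by the euclidean condition, applied at v).
(A) ⟨R⟩[R]ψ → ψ is the dual of axiom B, which corresponds to symmetry. Every such R is symmetric — valid.
(B) axiom D: valid iff R is serial. Such an R need not be serial — not valid.
(C) ⟨R⟩[R]ψ → [R]ψ is the dual of axiom 5, which corresponds to the euclidean property. Every such R is euclidean — valid.
(D) ⟨R⟩⟨R⟩ψ → ⟨R⟩ψ is the dual of axiom 4; it is valid on a frame exactly when R is transitive. Every such R is transitive, so valid.

A, C, D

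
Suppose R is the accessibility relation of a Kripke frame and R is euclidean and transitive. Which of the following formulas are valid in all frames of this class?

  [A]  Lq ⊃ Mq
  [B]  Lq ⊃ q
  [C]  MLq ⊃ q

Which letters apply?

(A) axiom D: valid iff R is serial. Such an R need not be serial — not valid.
(B) Lq ⊃ q (axiom T) characterises the reflexive frames. Such an R need not be reflexive — not valid.
(C) MLq ⊃ q is the dual of axiom B, which corresponds to symmetry. Such an R need not be symmetric — not valid.

none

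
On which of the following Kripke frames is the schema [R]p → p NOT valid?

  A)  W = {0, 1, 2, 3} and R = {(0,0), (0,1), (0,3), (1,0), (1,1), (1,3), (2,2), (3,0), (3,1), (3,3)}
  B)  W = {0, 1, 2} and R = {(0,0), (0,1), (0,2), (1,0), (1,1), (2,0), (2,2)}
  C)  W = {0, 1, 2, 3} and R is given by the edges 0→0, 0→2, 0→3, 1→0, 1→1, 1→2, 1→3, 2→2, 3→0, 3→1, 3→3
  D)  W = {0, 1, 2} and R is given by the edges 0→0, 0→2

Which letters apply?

The schema [R]p → p is axiom T; it is valid on a frame iff R is reflexive.
(A) R is reflexive (each world relates to itself), so the schema is valid here.
(B) R is reflexive (each world relates to itself), so the schema is valid here.
(C) R is reflexive (each world relates to itself), so the schema is valid here.
(D) R is not reflexive (not 1 R 1), so the schema fails here.

D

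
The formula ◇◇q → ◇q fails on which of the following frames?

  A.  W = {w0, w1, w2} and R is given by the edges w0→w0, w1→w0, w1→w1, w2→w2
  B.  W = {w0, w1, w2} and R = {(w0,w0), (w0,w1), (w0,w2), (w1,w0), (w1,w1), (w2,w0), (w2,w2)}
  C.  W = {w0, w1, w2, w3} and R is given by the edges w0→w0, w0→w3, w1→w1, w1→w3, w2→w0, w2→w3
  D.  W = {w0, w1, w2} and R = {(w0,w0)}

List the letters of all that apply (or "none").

B

The schema ◇◇q → ◇q is the dual of axiom 4; it is valid on a frame iff R is transitive.
(A) R is transitive (R is closed under composition), so the schema is valid here.
(B) R is not transitive (w1 R w0 and w0 R w2 but not w1 R w2), so the schema fails here.
(C) R is transitive (R is closed under composition), so the schema is valid here.
(D) R is transitive (R is closed under composition), so the schema is valid here.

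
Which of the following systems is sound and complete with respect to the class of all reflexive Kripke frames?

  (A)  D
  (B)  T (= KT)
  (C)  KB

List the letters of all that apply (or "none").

B

(A) D is determined by the class of serial frames.
(B) T (= KT) is determined by exactly this class.
(C) KB is determined by the class of symmetric frames.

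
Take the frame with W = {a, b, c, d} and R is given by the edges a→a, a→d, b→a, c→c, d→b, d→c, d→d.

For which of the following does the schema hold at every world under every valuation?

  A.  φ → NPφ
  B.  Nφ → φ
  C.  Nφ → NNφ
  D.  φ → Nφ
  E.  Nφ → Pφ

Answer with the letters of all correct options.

E

R is not reflexive: not b R b.
R is not symmetric: a R d but not d R a.
R is not transitive: a R d and d R b but not a R b.
R is serial: every world has an R-successor.
R is not a subset of the identity: a R d with a ≠ d.
(A) φ → NPφ is axiom B; it is valid on a frame exactly when R is symmetric. R is not symmetric, so not valid.
(B) Nφ → φ (axiom T) characterises the reflexive frames. R is not reflexive — not valid.
(C) axiom 4: valid iff R is transitive. R is not transitive — not valid.
(D) φ → Nφ is equivalent to ◇p→p; it holds exactly when R ⊆ identity. Here R ⊄ identity — not valid.
(E) axiom D: valid iff R is serial. R is serial — valid.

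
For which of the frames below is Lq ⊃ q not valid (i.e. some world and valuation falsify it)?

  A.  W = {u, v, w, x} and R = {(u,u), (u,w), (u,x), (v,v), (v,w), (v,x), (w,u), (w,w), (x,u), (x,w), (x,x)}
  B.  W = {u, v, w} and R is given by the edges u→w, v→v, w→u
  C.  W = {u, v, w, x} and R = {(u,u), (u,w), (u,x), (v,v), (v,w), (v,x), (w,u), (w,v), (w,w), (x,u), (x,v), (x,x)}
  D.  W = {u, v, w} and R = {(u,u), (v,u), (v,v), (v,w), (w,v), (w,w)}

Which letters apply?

The schema Lq ⊃ q is axiom T; it is valid on a frame iff R is reflexive.
(A) R is reflexive (each world relates to itself), so the schema is valid here.
(B) R is not reflexive (not u R u), so the schema fails here.
(C) R is reflexive (each world relates to itself), so the schema is valid here.
(D) R is reflexive (each world relates to itself), so the schema is valid here.

B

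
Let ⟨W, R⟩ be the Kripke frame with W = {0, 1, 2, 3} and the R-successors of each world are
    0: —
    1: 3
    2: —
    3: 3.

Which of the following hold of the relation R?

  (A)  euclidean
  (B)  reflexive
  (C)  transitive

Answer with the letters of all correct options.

A, C

(A) euclidean: any two R-successors of the same world are R-related.
(B) not reflexive: not 0 R 0.
(C) transitive: R is closed under composition.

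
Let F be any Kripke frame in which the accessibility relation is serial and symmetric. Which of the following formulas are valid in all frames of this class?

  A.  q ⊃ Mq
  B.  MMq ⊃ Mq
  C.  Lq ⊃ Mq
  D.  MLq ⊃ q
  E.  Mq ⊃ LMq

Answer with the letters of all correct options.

C, D

(A) q ⊃ Mq (the dual of axiom T) characterises the reflexive frames. Such an R need not be reflexive — not valid.
(B) MMq ⊃ Mq (the dual of axiom 4) characterises the transitive frames. Such an R need not be transitive — not valid.
(C) axiom D: valid iff R is serial. Every such R is serial — valid.
(D) the dual of axiom B: valid iff R is symmetric. Every such R is symmetric — valid.
(E) Mq ⊃ LMq is axiom 5, which corresponds to the euclidean property. Such an R need not be euclidean — not valid.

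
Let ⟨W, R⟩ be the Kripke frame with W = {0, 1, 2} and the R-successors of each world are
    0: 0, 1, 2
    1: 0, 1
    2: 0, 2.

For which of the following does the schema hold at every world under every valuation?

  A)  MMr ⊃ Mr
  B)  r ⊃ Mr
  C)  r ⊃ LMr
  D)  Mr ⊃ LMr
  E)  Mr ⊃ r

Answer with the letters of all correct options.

R is reflexive: each world relates to itself.
R is symmetric: every R-edge is matched by its reverse.
R is not transitive: 1 R 0 and 0 R 2 but not 1 R 2.
R is not euclidean: 0 R 1 and 0 R 2 but not 1 R 2.
R is not a subset of the identity: 0 R 1 with 0 ≠ 1.
(A) MMr ⊃ Mr is the dual of axiom 4, which corresponds to transitivity. R is not transitive — not valid.
(B) r ⊃ Mr (the dual of axiom T) characterises the reflexive frames. R is reflexive — valid.
(C) axiom B: valid iff R is symmetric. R is symmetric — valid.
(D) Mr ⊃ LMr is axiom 5; it is valid on a frame exactly when R is euclidean. R is not euclidean, so not valid.
(E) Mr ⊃ r is the converse of T; it holds exactly when R ⊆ identity. Here R ⊄ identity — not valid.

B, C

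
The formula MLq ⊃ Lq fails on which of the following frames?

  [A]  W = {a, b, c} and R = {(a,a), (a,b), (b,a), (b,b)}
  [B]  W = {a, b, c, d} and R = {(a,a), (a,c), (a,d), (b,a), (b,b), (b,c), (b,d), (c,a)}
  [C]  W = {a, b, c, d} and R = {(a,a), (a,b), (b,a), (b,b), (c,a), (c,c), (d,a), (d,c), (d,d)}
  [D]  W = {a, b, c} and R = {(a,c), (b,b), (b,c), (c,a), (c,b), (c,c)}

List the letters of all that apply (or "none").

B, C, D

The schema MLq ⊃ Lq is the dual of axiom 5; it is valid on a frame iff R is euclidean.
(A) R is euclidean (any two R-successors of the same world are R-related), so the schema is valid here.
(B) R is not euclidean (a R c and a R d but not c R d), so the schema fails here.
(C) R is not euclidean (c R a and c R c but not a R c), so the schema fails here.
(D) R is not euclidean (c R a and c R b but not a R b), so the schema fails here.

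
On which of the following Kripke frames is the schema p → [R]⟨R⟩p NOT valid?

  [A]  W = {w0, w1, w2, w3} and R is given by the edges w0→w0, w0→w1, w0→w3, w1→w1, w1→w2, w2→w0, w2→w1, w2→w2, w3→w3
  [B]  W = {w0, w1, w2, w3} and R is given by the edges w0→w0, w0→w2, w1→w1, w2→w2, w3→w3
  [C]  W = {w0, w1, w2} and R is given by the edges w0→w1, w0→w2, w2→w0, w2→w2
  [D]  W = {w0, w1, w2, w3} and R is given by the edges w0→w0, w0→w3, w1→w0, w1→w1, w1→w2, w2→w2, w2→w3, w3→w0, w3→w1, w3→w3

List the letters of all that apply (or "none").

A, B, C, D

The schema p → [R]⟨R⟩p is axiom B; it is valid on a frame iff R is symmetric.
(A) R is not symmetric (w0 R w1 but not w1 R w0), so the schema fails here.
(B) R is not symmetric (w0 R w2 but not w2 R w0), so the schema fails here.
(C) R is not symmetric (w0 R w1 but not w1 R w0), so the schema fails here.
(D) R is not symmetric (w1 R w0 but not w0 R w1), so the schema fails here.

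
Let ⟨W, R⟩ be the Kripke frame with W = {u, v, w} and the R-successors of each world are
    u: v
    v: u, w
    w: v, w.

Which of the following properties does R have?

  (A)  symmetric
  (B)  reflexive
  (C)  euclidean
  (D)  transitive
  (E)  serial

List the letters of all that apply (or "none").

A, E

(A) symmetric: every R-edge is matched by its reverse.
(B) not reflexive: not u R u.
(C) not euclidean: v R u and v R w but not u R w.
(D) not transitive: u R v and v R u but not u R u.
(E) serial: every world has an R-successor.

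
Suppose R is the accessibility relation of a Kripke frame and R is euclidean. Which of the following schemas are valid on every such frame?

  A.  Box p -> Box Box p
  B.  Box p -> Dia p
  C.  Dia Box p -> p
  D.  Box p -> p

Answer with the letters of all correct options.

(A) axiom 4: valid iff R is transitive. Such an R need not be transitive — not valid.
(B) Box p -> Dia p (axiom D) characterises the serial frames. Such an R need not be serial — not valid.
(C) Dia Box p -> p (the dual of axiom B) characterises the symmetric frames. Such an R need not be symmetric — not valid.
(D) Box p -> p is axiom T, which corresponds to reflexivity. Such an R need not be reflexive — not valid.

none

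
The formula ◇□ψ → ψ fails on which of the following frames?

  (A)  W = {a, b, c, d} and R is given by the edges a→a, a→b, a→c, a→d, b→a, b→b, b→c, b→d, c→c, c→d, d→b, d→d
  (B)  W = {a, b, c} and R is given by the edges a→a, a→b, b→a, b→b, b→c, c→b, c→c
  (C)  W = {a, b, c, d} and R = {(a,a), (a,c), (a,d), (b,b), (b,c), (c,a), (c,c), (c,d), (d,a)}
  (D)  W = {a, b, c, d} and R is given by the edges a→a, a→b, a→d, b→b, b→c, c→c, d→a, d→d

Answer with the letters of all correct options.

The schema ◇□ψ → ψ is the dual of axiom B; it is valid on a frame iff R is symmetric.
(A) R is not symmetric (a R c but not c R a), so the schema fails here.
(B) R is symmetric (every R-edge is matched by its reverse), so the schema is valid here.
(C) R is not symmetric (b R c but not c R b), so the schema fails here.
(D) R is not symmetric (a R b but not b R a), so the schema fails here.

A, C, D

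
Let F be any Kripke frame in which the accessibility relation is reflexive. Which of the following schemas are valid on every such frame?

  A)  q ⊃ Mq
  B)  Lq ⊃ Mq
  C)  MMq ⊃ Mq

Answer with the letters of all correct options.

A reflexive relation is serial.
(A) q ⊃ Mq (the dual of axiom T) characterises the reflexive frames. Every such R is reflexive — valid.
(B) Lq ⊃ Mq (axiom D) characterises the serial frames. Every such R is serial — valid.
(C) MMq ⊃ Mq (the dual of axiom 4) characterises the transitive frames. Such an R need not be transitive — not valid.

A, B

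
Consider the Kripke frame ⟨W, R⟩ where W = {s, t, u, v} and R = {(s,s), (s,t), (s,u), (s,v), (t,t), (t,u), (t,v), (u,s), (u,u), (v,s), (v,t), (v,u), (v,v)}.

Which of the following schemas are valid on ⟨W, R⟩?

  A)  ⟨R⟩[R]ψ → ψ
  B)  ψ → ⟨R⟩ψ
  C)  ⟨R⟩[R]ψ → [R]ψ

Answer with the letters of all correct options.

B

R is reflexive: each world relates to itself.
R is not symmetric: s R t but not t R s.
R is not euclidean: s R t and s R s but not t R s.
(A) the dual of axiom B: valid iff R is symmetric. R is not symmetric — not valid.
(B) ψ → ⟨R⟩ψ is the dual of axiom T; it is valid on a frame exactly when R is reflexive. R is reflexive, so valid.
(C) ⟨R⟩[R]ψ → [R]ψ (the dual of axiom 5) characterises the euclidean frames. R is not euclidean — not valid.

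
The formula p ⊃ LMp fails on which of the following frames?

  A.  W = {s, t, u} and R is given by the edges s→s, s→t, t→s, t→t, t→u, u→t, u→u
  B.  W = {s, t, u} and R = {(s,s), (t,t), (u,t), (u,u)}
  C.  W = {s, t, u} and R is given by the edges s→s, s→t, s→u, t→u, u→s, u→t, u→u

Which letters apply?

The schema p ⊃ LMp is axiom B; it is valid on a frame iff R is symmetric.
(A) R is symmetric (every R-edge is matched by its reverse), so the schema is valid here.
(B) R is not symmetric (u R t but not t R u), so the schema fails here.
(C) R is not symmetric (s R t but not t R s), so the schema fails here.

B, C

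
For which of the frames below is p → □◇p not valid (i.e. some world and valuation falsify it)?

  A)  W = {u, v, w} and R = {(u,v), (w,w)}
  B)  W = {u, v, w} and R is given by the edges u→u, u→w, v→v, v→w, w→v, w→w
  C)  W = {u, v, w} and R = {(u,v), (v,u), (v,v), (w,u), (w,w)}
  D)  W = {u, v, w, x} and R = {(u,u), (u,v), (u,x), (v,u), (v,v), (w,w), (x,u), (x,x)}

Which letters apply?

The schema p → □◇p is axiom B; it is valid on a frame iff R is symmetric.
(A) R is not symmetric (u R v but not v R u), so the schema fails here.
(B) R is not symmetric (u R w but not w R u), so the schema fails here.
(C) R is not symmetric (w R u but not u R w), so the schema fails here.
(D) R is symmetric (every R-edge is matched by its reverse), so the schema is valid here.

A, B, C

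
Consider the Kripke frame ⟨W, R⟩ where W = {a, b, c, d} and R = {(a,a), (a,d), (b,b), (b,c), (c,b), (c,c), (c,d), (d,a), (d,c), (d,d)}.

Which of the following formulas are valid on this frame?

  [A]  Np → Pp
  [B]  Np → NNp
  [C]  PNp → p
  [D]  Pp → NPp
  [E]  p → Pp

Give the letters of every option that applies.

R is reflexive: each world relates to itself.
R is symmetric: every R-edge is matched by its reverse.
R is not transitive: a R d and d R c but not a R c.
R is not euclidean: c R b and c R d but not b R d.
R is serial: every world has an R-successor.
(A) Np → Pp is axiom D, which corresponds to seriality. R is serial — valid.
(B) axiom 4: valid iff R is transitive. R is not transitive — not valid.
(C) PNp → p is the dual of axiom B; it is valid on a frame exactly when R is symmetric. R is symmetric, so valid.
(D) Pp → NPp is axiom 5; it is valid on a frame exactly when R is euclidean. R is not euclidean, so not valid.
(E) p → Pp is the dual of axiom T, which corresponds to reflexivity. R is reflexive — valid.

A, C, E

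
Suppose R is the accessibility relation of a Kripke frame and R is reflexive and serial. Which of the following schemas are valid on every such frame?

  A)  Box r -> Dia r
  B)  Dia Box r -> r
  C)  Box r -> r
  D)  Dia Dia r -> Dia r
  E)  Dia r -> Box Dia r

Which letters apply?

(A) Box r -> Dia r (axiom D) characterises the serial frames. Every such R is serial — valid.
(B) Dia Box r -> r (the dual of axiom B) characterises the symmetric frames. Such an R need not be symmetric — not valid.
(C) Box r -> r (axiom T) characterises the reflexive frames. Every such R is reflexive — valid.
(D) Dia Dia r -> Dia r is the dual of axiom 4; it is valid on a frame exactly when R is transitive. Such an R need not be transitive, so not valid.
(E) axiom 5: valid iff R is euclidean. Such an R need not be euclidean — not valid.

A, C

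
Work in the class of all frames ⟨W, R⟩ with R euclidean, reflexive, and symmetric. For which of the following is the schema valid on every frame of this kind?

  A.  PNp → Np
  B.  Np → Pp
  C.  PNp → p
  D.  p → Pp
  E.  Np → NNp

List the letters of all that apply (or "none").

A, B, C, D, E

A relation that is euclidean, reflexive, and symmetric is also serial and transitive.
(A) PNp → Np (the dual of axiom 5) characterises the euclidean frames. Every such R is euclidean — valid.
(B) Np → Pp (axiom D) characterises the serial frames. Every such R is serial — valid.
(C) PNp → p is the dual of axiom B, which corresponds to symmetry. Every such R is symmetric — valid.
(D) the dual of axiom T: valid iff R is reflexive. Every such R is reflexive — valid.
(E) axiom 4: valid iff R is transitive. Every such R is transitive — valid.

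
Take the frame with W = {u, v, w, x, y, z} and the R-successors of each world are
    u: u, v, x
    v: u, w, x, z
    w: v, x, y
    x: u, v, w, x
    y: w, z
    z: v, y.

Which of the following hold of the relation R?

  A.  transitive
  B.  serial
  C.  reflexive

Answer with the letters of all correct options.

(A) not transitive: u R v and v R w but not u R w.
(B) serial: every world has an R-successor.
(C) not reflexive: not v R v.

B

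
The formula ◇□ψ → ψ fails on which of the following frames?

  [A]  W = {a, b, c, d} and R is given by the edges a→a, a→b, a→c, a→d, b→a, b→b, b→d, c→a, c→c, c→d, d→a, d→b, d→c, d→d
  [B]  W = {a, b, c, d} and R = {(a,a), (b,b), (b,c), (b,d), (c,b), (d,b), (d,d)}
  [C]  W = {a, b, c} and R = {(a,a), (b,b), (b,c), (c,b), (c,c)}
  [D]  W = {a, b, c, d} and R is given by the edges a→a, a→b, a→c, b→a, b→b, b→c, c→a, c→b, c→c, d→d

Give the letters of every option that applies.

The schema ◇□ψ → ψ is the dual of axiom B; it is valid on a frame iff R is symmetric.
(A) R is symmetric (every R-edge is matched by its reverse), so the schema is valid here.
(B) R is symmetric (every R-edge is matched by its reverse), so the schema is valid here.
(C) R is symmetric (every R-edge is matched by its reverse), so the schema is valid here.
(D) R is symmetric (every R-edge is matched by its reverse), so the schema is valid here.

none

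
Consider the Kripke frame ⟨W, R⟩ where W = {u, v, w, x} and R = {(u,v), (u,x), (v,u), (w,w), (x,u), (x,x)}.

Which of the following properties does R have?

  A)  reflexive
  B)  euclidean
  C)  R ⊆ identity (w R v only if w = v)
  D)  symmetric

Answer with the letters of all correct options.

D

(A) not reflexive: not u R u.
(B) not euclidean: u R v and u R x but not v R x.
(C) not ⊆ identity: u R v with u ≠ v.
(D) symmetric: every R-edge is matched by its reverse.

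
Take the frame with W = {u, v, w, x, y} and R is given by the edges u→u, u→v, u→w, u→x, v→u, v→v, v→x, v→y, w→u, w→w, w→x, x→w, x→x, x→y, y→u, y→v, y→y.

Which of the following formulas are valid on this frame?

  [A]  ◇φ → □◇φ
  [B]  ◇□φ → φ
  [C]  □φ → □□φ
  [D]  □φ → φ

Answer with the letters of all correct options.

D

R is reflexive: each world relates to itself.
R is not symmetric: u R x but not x R u.
R is not transitive: u R v and v R y but not u R y.
R is not euclidean: u R v and u R w but not v R w.
(A) ◇φ → □◇φ (axiom 5) characterises the euclidean frames. R is not euclidean — not valid.
(B) ◇□φ → φ (the dual of axiom B) characterises the symmetric frames. R is not symmetric — not valid.
(C) axiom 4: valid iff R is transitive. R is not transitive — not valid.
(D) □φ → φ is axiom T, which corresponds to reflexivity. R is reflexive — valid.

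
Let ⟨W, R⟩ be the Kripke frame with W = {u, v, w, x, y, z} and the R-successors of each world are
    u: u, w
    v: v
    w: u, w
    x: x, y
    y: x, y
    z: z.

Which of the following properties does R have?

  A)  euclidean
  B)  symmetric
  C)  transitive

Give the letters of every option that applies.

A, B, C

(A) euclidean: any two R-successors of the same world are R-related.
(B) symmetric: every R-edge is matched by its reverse.
(C) transitive: R is closed under composition.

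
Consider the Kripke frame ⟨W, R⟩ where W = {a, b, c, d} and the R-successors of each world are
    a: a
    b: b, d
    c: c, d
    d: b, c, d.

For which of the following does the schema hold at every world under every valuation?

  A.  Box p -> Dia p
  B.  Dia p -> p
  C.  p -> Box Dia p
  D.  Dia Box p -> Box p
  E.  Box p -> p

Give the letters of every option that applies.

A, C, E

R is reflexive: each world relates to itself.
R is symmetric: every R-edge is matched by its reverse.
R is not euclidean: d R b and d R c but not b R c.
R is serial: every world has an R-successor.
R is not a subset of the identity: b R d with b ≠ d.
(A) Box p -> Dia p (axiom D) characterises the serial frames. R is serial — valid.
(B) Dia p -> p is valid only on frames where every R-edge is a self-loop. Here R ⊄ identity — not valid.
(C) p -> Box Dia p is axiom B; it is valid on a frame exactly when R is symmetric. R is symmetric, so valid.
(D) the dual of axiom 5: valid iff R is euclidean. R is not euclidean — not valid.
(E) Box p -> p is axiom T; it is valid on a frame exactly when R is reflexive. R is reflexive, so valid.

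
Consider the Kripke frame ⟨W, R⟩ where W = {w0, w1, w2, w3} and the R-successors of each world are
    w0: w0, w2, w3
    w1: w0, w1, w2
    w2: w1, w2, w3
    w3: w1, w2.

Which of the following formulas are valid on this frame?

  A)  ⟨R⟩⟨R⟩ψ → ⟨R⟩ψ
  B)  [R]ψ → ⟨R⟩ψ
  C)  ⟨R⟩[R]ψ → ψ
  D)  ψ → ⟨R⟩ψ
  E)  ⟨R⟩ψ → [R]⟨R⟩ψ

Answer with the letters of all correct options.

R is not reflexive: not w3 R w3.
R is not symmetric: w0 R w2 but not w2 R w0.
R is not transitive: w0 R w2 and w2 R w1 but not w0 R w1.
R is not euclidean: w0 R w2 and w0 R w0 but not w2 R w0.
R is serial: every world has an R-successor.
(A) the dual of axiom 4: valid iff R is transitive. R is not transitive — not valid.
(B) [R]ψ → ⟨R⟩ψ (axiom D) characterises the serial frames. R is serial — valid.
(C) ⟨R⟩[R]ψ → ψ is the dual of axiom B; it is valid on a frame exactly when R is symmetric. R is not symmetric, so not valid.
(D) ψ → ⟨R⟩ψ is the dual of axiom T, which corresponds to reflexivity. R is not reflexive — not valid.
(E) ⟨R⟩ψ → [R]⟨R⟩ψ (axiom 5) characterises the euclidean frames. R is not euclidean — not valid.

B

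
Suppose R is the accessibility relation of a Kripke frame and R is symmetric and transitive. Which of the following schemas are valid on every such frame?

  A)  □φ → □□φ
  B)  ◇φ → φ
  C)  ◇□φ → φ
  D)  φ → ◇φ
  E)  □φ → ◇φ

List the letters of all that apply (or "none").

A, C

A symmetric transitive relation is euclidean (uRv and uRw give vRu by symmetry, then vRw by transitivity).
(A) □φ → □□φ is axiom 4; it is valid on a frame exactly when R is transitive. Every such R is transitive, so valid.
(B) ◇φ → φ is valid only on frames where every R-edge is a self-loop. Such an R need not be a subset of the identity — not valid.
(C) ◇□φ → φ is the dual of axiom B, which corresponds to symmetry. Every such R is symmetric — valid.
(D) the dual of axiom T: valid iff R is reflexive. Such an R need not be reflexive — not valid.
(E) □φ → ◇φ is axiom D; it is valid on a frame exactly when R is serial. Such an R need not be serial, so not valid.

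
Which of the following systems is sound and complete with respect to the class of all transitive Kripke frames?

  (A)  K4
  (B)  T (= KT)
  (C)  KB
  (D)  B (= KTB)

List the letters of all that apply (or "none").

(A) K4 is determined by exactly this class.
(B) T (= KT) is determined by the class of reflexive frames.
(C) KB is determined by the class of symmetric frames.
(D) B (= KTB) is determined by the class of reflexive and symmetric frames.

A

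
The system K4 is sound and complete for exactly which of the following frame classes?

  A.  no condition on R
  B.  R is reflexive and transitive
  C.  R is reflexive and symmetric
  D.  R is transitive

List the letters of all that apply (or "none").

D

(A) this class determines K, not K4.
(B) this class determines S4, not K4.
(C) this class determines B (= KTB), not K4.
(D) K4 is sound and complete for exactly this class.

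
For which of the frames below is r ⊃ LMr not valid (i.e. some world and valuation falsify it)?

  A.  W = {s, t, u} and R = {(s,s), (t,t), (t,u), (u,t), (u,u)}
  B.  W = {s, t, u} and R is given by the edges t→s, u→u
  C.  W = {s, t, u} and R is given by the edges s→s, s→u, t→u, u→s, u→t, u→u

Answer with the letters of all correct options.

B

The schema r ⊃ LMr is axiom B; it is valid on a frame iff R is symmetric.
(A) R is symmetric (every R-edge is matched by its reverse), so the schema is valid here.
(B) R is not symmetric (t R s but not s R t), so the schema fails here.
(C) R is symmetric (every R-edge is matched by its reverse), so the schema is valid here.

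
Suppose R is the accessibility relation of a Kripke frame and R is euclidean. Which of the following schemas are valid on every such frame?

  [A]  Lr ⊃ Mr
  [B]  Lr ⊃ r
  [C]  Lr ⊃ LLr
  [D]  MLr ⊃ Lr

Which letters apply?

D

(A) Lr ⊃ Mr is axiom D, which corresponds to seriality. Such an R need not be serial — not valid.
(B) Lr ⊃ r (axiom T) characterises the reflexive frames. Such an R need not be reflexive — not valid.
(C) Lr ⊃ LLr is axiom 4, which corresponds to transitivity. Such an R need not be transitive — not valid.
(D) MLr ⊃ Lr is the dual of axiom 5, which corresponds to the euclidean property. Every such R is euclidean — valid.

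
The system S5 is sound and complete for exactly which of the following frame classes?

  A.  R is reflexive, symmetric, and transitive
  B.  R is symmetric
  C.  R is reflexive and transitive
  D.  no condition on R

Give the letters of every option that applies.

(A) S5 is sound and complete for exactly this class.
(B) this class determines KB, not S5.
(C) this class determines S4, not S5.
(D) this class determines K, not S5.

A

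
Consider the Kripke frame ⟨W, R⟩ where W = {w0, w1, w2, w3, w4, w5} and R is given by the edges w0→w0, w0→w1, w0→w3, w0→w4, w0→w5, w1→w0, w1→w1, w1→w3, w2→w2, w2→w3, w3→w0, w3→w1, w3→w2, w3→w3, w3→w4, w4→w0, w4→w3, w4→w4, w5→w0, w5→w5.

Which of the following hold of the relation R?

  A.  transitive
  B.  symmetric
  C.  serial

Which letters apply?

B, C

(A) not transitive: w0 R w3 and w3 R w2 but not w0 R w2.
(B) symmetric: every R-edge is matched by its reverse.
(C) serial: every world has an R-successor.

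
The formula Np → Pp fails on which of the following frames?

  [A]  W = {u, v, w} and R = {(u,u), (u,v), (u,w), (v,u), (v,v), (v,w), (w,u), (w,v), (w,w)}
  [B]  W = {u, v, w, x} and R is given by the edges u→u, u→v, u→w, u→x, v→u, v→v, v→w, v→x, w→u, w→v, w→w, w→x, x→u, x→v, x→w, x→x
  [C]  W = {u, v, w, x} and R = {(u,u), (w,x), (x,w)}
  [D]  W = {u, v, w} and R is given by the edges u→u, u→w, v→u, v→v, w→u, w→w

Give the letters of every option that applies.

The schema Np → Pp is axiom D; it is valid on a frame iff R is serial.
(A) R is serial (every world has an R-successor), so the schema is valid here.
(B) R is serial (every world has an R-successor), so the schema is valid here.
(C) R is not serial (v has no R-successor), so the schema fails here.
(D) R is serial (every world has an R-successor), so the schema is valid here.

C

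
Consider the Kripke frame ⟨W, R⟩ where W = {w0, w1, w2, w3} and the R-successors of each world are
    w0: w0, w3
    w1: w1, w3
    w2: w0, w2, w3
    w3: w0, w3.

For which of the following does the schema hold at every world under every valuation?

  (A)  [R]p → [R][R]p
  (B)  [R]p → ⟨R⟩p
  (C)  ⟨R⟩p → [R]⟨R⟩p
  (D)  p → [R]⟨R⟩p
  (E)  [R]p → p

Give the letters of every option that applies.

B, E

R is reflexive: each world relates to itself.
R is not symmetric: w1 R w3 but not w3 R w1.
R is not transitive: w1 R w3 and w3 R w0 but not w1 R w0.
R is not euclidean: w1 R w3 and w1 R w1 but not w3 R w1.
R is serial: every world has an R-successor.
(A) [R]p → [R][R]p is axiom 4, which corresponds to transitivity. R is not transitive — not valid.
(B) [R]p → ⟨R⟩p is axiom D, which corresponds to seriality. R is serial — valid.
(C) axiom 5: valid iff R is euclidean. R is not euclidean — not valid.
(D) p → [R]⟨R⟩p is axiom B; it is valid on a frame exactly when R is symmetric. R is not symmetric, so not valid.
(E) axiom T: valid iff R is reflexive. R is reflexive — valid.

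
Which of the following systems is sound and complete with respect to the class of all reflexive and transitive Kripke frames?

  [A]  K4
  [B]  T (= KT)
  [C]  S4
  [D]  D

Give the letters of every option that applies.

(A) K4 is determined by the class of transitive frames.
(B) T (= KT) is determined by the class of reflexive frames.
(C) S4 is determined by exactly this class.
(D) D is determined by the class of serial frames.

C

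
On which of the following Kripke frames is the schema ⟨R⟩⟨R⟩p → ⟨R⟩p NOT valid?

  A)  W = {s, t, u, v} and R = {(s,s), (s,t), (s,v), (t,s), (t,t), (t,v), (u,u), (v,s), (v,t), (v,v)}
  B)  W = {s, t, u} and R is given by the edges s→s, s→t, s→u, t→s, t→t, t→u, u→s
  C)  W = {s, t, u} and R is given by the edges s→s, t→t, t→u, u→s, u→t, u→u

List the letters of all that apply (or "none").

The schema ⟨R⟩⟨R⟩p → ⟨R⟩p is the dual of axiom 4; it is valid on a frame iff R is transitive.
(A) R is transitive (R is closed under composition), so the schema is valid here.
(B) R is not transitive (u R s and s R t but not u R t), so the schema fails here.
(C) R is not transitive (t R u and u R s but not t R s), so the schema fails here.

B, C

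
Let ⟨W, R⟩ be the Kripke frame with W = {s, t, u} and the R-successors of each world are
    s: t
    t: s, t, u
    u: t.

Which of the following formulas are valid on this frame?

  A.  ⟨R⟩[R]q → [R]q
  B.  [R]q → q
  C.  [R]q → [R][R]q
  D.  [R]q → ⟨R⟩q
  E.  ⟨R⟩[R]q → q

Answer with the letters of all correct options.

D, E

R is not reflexive: not s R s.
R is symmetric: every R-edge is matched by its reverse.
R is not transitive: s R t and t R s but not s R s.
R is not euclidean: t R s and t R u but not s R u.
R is serial: every world has an R-successor.
(A) ⟨R⟩[R]q → [R]q is the dual of axiom 5, which corresponds to the euclidean property. R is not euclidean — not valid.
(B) [R]q → q (axiom T) characterises the reflexive frames. R is not reflexive — not valid.
(C) [R]q → [R][R]q is axiom 4, which corresponds to transitivity. R is not transitive — not valid.
(D) [R]q → ⟨R⟩q (axiom D) characterises the serial frames. R is serial — valid.
(E) ⟨R⟩[R]q → q (the dual of axiom B) characterises the symmetric frames. R is symmetric — valid.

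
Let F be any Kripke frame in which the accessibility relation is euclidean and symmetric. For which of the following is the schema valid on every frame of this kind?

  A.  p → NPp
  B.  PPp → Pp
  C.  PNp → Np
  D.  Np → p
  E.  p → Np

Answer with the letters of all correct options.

A symmetric euclidean relation is transitive (uRv and vRw give vRu by symmetry, then uRw by the euclidean condition, applied at v).
(A) p → NPp is axiom B; it is valid on a frame exactly when R is symmetric. Every such R is symmetric, so valid.
(B) PPp → Pp is the dual of axiom 4; it is valid on a frame exactly when R is transitive. Every such R is transitive, so valid.
(C) PNp → Np is the dual of axiom 5, which corresponds to the euclidean property. Every such R is euclidean — valid.
(D) Np → p is axiom T, which corresponds to reflexivity. Such an R need not be reflexive — not valid.
(E) p → Np is equivalent to ◇p→p; it holds exactly when R ⊆ identity. Such an R need not be a subset of the identity — not valid.

A, B, C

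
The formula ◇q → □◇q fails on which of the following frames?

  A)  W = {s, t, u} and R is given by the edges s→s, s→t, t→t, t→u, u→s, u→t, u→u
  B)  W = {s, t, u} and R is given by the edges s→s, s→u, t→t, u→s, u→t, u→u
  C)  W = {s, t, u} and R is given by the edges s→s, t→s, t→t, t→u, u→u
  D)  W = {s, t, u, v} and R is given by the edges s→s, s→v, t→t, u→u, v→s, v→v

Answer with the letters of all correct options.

A, B, C

The schema ◇q → □◇q is axiom 5; it is valid on a frame iff R is euclidean.
(A) R is not euclidean (s R t and s R s but not t R s), so the schema fails here.
(B) R is not euclidean (u R s and u R t but not s R t), so the schema fails here.
(C) R is not euclidean (t R s and t R t but not s R t), so the schema fails here.
(D) R is euclidean (any two R-successors of the same world are R-related), so the schema is valid here.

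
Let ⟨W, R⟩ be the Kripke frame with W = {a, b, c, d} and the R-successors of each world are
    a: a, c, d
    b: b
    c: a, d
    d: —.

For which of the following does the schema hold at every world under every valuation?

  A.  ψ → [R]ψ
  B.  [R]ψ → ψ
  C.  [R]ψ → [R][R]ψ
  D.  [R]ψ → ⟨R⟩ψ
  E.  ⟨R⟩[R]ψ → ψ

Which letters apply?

none

R is not reflexive: not c R c.
R is not symmetric: a R d but not d R a.
R is not transitive: c R a and a R c but not c R c.
R is not serial: d has no R-successor.
R is not a subset of the identity: a R c with a ≠ c.
(A) ψ → [R]ψ is valid only on frames where every R-edge is a self-loop. Here R ⊄ identity — not valid.
(B) axiom T: valid iff R is reflexive. R is not reflexive — not valid.
(C) [R]ψ → [R][R]ψ (axiom 4) characterises the transitive frames. R is not transitive — not valid.
(D) [R]ψ → ⟨R⟩ψ is axiom D; it is valid on a frame exactly when R is serial. R is not serial, so not valid.
(E) ⟨R⟩[R]ψ → ψ is the dual of axiom B, which corresponds to symmetry. R is not symmetric — not valid.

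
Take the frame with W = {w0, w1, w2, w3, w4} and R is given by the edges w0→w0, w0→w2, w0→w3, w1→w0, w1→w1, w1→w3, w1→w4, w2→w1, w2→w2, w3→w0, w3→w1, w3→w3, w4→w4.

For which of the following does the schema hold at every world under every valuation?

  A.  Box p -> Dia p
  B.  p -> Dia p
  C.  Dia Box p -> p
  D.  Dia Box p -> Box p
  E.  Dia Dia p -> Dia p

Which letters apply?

R is reflexive: each world relates to itself.
R is not symmetric: w0 R w2 but not w2 R w0.
R is not transitive: w0 R w2 and w2 R w1 but not w0 R w1.
R is not euclidean: w0 R w2 and w0 R w0 but not w2 R w0.
R is serial: every world has an R-successor.
(A) Box p -> Dia p is axiom D, which corresponds to seriality. R is serial — valid.
(B) p -> Dia p is the dual of axiom T; it is valid on a frame exactly when R is reflexive. R is reflexive, so valid.
(C) the dual of axiom B: valid iff R is symmetric. R is not symmetric — not valid.
(D) Dia Box p -> Box p is the dual of axiom 5; it is valid on a frame exactly when R is euclidean. R is not euclidean, so not valid.
(E) Dia Dia p -> Dia p is the dual of axiom 4; it is valid on a frame exactly when R is transitive. R is not transitive, so not valid.

A, B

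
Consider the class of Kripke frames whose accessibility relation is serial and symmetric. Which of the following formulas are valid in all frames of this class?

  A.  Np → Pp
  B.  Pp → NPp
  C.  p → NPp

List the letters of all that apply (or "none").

A, C

(A) axiom D: valid iff R is serial. Every such R is serial — valid.
(B) Pp → NPp is axiom 5; it is valid on a frame exactly when R is euclidean. Such an R need not be euclidean, so not valid.
(C) p → NPp is axiom B, which corresponds to symmetry. Every such R is symmetric — valid.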